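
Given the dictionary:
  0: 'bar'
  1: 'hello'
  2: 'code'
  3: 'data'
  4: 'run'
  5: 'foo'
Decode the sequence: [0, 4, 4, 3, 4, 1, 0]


Look up each index in the dictionary:
  0 -> 'bar'
  4 -> 'run'
  4 -> 'run'
  3 -> 'data'
  4 -> 'run'
  1 -> 'hello'
  0 -> 'bar'

Decoded: "bar run run data run hello bar"


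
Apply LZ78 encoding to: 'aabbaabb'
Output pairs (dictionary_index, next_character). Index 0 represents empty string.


LZ78 encoding steps:
Dictionary: {0: ''}
Step 1: w='' (idx 0), next='a' -> output (0, 'a'), add 'a' as idx 1
Step 2: w='a' (idx 1), next='b' -> output (1, 'b'), add 'ab' as idx 2
Step 3: w='' (idx 0), next='b' -> output (0, 'b'), add 'b' as idx 3
Step 4: w='a' (idx 1), next='a' -> output (1, 'a'), add 'aa' as idx 4
Step 5: w='b' (idx 3), next='b' -> output (3, 'b'), add 'bb' as idx 5


Encoded: [(0, 'a'), (1, 'b'), (0, 'b'), (1, 'a'), (3, 'b')]


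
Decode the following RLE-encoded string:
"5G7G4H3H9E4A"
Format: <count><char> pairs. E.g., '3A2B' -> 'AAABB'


Expanding each <count><char> pair:
  5G -> 'GGGGG'
  7G -> 'GGGGGGG'
  4H -> 'HHHH'
  3H -> 'HHH'
  9E -> 'EEEEEEEEE'
  4A -> 'AAAA'

Decoded = GGGGGGGGGGGGHHHHHHHEEEEEEEEEAAAA


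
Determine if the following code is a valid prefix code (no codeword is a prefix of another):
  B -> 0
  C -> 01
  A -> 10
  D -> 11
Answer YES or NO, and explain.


Checking each pair (does one codeword prefix another?):
  B='0' vs C='01': prefix -- VIOLATION

NO -- this is NOT a valid prefix code. B (0) is a prefix of C (01).


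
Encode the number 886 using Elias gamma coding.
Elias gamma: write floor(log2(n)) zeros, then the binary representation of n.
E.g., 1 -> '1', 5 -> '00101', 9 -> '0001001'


num_bits = floor(log2(886)) + 1 = 10
leading_zeros = num_bits - 1 = 9
binary(886) = 1101110110

Elias gamma(886) = '000000000' + '1101110110' = 0000000001101110110 (19 bits)


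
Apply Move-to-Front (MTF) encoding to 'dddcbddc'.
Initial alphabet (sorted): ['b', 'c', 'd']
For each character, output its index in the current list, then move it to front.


MTF encoding:
'd': index 2 in ['b', 'c', 'd'] -> ['d', 'b', 'c']
'd': index 0 in ['d', 'b', 'c'] -> ['d', 'b', 'c']
'd': index 0 in ['d', 'b', 'c'] -> ['d', 'b', 'c']
'c': index 2 in ['d', 'b', 'c'] -> ['c', 'd', 'b']
'b': index 2 in ['c', 'd', 'b'] -> ['b', 'c', 'd']
'd': index 2 in ['b', 'c', 'd'] -> ['d', 'b', 'c']
'd': index 0 in ['d', 'b', 'c'] -> ['d', 'b', 'c']
'c': index 2 in ['d', 'b', 'c'] -> ['c', 'd', 'b']


Output: [2, 0, 0, 2, 2, 2, 0, 2]


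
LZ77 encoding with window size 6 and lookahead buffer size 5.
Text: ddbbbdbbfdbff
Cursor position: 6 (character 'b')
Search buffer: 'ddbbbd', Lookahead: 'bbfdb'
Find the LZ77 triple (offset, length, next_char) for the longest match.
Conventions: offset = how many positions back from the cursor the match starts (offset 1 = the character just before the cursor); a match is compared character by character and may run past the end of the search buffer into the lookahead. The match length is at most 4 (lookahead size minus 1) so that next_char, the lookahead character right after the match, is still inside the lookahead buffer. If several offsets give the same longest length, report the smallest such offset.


Try each offset into the search buffer:
  offset=1 (pos 5, char 'd'): match length 0
  offset=2 (pos 4, char 'b'): match length 1
  offset=3 (pos 3, char 'b'): match length 2
  offset=4 (pos 2, char 'b'): match length 2
  offset=5 (pos 1, char 'd'): match length 0
  offset=6 (pos 0, char 'd'): match length 0
Longest match has length 2, found at offsets 3, 4; take the smallest, offset 3.
next_char = character at position 6 + 2 = 8 -> 'f'

Best match: offset=3, length=2 (matching 'bb' starting at position 3)
LZ77 triple: (3, 2, 'f')


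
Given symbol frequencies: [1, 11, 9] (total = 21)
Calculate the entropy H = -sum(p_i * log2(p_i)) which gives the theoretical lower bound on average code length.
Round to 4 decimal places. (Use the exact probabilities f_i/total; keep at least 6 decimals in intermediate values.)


Per-symbol terms -p_i * log2(p_i) with p_i = f_i/21:
  p = 1/21 = 0.047619: log2(p) = -4.392317, -p*log2(p) = 0.209158
  p = 11/21 = 0.523810: log2(p) = -0.932886, -p*log2(p) = 0.488654
  p = 9/21 = 0.428571: log2(p) = -1.222392, -p*log2(p) = 0.523882
H = 0.209158 + 0.488654 + 0.523882 = 1.221694

H = 1.2217 bits/symbol


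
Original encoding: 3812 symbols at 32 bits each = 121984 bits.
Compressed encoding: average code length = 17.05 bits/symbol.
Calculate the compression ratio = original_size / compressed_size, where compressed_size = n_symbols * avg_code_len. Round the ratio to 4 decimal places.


original_size = n_symbols * orig_bits = 3812 * 32 = 121984 bits
compressed_size = n_symbols * avg_code_len = 3812 * 17.05 = 64994.6 bits
ratio = original_size / compressed_size = 121984 / 64994.6 = 1.8768

Compression ratio = 1.8768


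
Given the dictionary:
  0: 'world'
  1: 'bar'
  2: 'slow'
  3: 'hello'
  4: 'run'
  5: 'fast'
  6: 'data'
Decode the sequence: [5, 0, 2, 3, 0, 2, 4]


Look up each index in the dictionary:
  5 -> 'fast'
  0 -> 'world'
  2 -> 'slow'
  3 -> 'hello'
  0 -> 'world'
  2 -> 'slow'
  4 -> 'run'

Decoded: "fast world slow hello world slow run"


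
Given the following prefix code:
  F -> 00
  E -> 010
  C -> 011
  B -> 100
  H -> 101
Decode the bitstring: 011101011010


Decoding step by step:
Bits 011 -> C
Bits 101 -> H
Bits 011 -> C
Bits 010 -> E


Decoded message: CHCE


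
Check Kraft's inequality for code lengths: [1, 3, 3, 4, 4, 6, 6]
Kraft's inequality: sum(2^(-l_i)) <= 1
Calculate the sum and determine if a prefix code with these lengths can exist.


Sum = 2^(-1) + 2^(-3) + 2^(-3) + 2^(-4) + 2^(-4) + 2^(-6) + 2^(-6)
    = 0.5 + 0.125 + 0.125 + 0.0625 + 0.0625 + 0.015625 + 0.015625
    = 58/64 = 0.90625
Since 0.90625 <= 1, Kraft's inequality IS satisfied.
A prefix code with these lengths CAN exist.

Kraft sum = 0.90625. Satisfied.


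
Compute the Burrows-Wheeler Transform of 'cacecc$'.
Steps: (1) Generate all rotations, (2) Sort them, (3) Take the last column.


Rotations (sorted):
  0: $cacecc -> last char: c
  1: acecc$c -> last char: c
  2: c$cacec -> last char: c
  3: cacecc$ -> last char: $
  4: cc$cace -> last char: e
  5: cecc$ca -> last char: a
  6: ecc$cac -> last char: c


BWT = ccc$eac


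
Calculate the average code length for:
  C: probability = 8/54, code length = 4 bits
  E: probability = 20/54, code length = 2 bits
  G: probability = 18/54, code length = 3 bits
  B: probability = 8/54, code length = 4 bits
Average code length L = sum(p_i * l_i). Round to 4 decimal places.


Weighted contributions p_i * l_i:
  C: (8/54) * 4 = 32/54
  E: (20/54) * 2 = 40/54
  G: (18/54) * 3 = 54/54
  B: (8/54) * 4 = 32/54
Sum = (32 + 40 + 54 + 32)/54 = 158/54

L = 158/54 = 2.9259 bits/symbol


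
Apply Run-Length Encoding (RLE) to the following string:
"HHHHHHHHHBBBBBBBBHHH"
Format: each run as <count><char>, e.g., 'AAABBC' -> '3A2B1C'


Scanning runs left to right:
  i=0: run of 'H' x 9 -> '9H'
  i=9: run of 'B' x 8 -> '8B'
  i=17: run of 'H' x 3 -> '3H'

RLE = 9H8B3H


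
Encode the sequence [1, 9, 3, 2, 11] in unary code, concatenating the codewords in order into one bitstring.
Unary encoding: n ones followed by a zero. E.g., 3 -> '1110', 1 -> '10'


Encode each number as n ones followed by a terminating 0:
  1 -> 10 (2 bits)
  9 -> 1111111110 (10 bits)
  3 -> 1110 (4 bits)
  2 -> 110 (3 bits)
  11 -> 111111111110 (12 bits)
Total length = 2 + 10 + 4 + 3 + 12 = 31 bits.

Unary([1, 9, 3, 2, 11]) = 1011111111101110110111111111110 (31 bits)


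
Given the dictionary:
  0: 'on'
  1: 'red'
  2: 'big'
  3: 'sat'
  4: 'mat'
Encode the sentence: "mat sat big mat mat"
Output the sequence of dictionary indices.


Look up each word in the dictionary:
  'mat' -> 4
  'sat' -> 3
  'big' -> 2
  'mat' -> 4
  'mat' -> 4

Encoded: [4, 3, 2, 4, 4]


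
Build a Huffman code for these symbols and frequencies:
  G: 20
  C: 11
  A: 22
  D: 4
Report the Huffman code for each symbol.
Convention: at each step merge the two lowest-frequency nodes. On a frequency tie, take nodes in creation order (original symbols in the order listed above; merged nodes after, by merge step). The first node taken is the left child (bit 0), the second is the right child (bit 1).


Huffman tree construction:
Step 1: Merge D(4) + C(11) = 15
Step 2: Merge (D+C)(15) + G(20) = 35
Step 3: Merge A(22) + ((D+C)+G)(35) = 57
Read each symbol's code off the tree from the root (left child = 0, right child = 1).

Codes:
  G: 11 (length 2)
  C: 101 (length 3)
  A: 0 (length 1)
  D: 100 (length 3)
Average code length: 107/57 = 1.8772 bits/symbol


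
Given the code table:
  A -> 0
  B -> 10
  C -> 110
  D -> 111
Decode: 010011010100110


Decoding:
0 -> A
10 -> B
0 -> A
110 -> C
10 -> B
10 -> B
0 -> A
110 -> C


Result: ABACBBAC


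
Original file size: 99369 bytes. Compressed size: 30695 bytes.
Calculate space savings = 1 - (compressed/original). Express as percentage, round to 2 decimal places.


ratio = compressed/original = 30695/99369 = 0.308899
savings = 1 - ratio = 1 - 0.308899 = 0.691101
as a percentage: 0.691101 * 100 = 69.11%

Space savings = 1 - 30695/99369 = 69.11%


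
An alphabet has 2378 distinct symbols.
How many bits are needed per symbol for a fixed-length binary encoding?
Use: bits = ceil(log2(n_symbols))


log2(2378) = 11.2155
Bracket: 2^11 = 2048 < 2378 <= 2^12 = 4096
So ceil(log2(2378)) = 12

bits = ceil(log2(2378)) = ceil(11.2155) = 12 bits


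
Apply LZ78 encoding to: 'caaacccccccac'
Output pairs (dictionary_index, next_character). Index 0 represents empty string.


LZ78 encoding steps:
Dictionary: {0: ''}
Step 1: w='' (idx 0), next='c' -> output (0, 'c'), add 'c' as idx 1
Step 2: w='' (idx 0), next='a' -> output (0, 'a'), add 'a' as idx 2
Step 3: w='a' (idx 2), next='a' -> output (2, 'a'), add 'aa' as idx 3
Step 4: w='c' (idx 1), next='c' -> output (1, 'c'), add 'cc' as idx 4
Step 5: w='cc' (idx 4), next='c' -> output (4, 'c'), add 'ccc' as idx 5
Step 6: w='cc' (idx 4), next='a' -> output (4, 'a'), add 'cca' as idx 6
Step 7: w='c' (idx 1), end of input -> output (1, '')


Encoded: [(0, 'c'), (0, 'a'), (2, 'a'), (1, 'c'), (4, 'c'), (4, 'a'), (1, '')]


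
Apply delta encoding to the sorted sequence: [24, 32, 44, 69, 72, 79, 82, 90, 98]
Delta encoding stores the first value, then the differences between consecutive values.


First value: 24
Deltas:
  32 - 24 = 8
  44 - 32 = 12
  69 - 44 = 25
  72 - 69 = 3
  79 - 72 = 7
  82 - 79 = 3
  90 - 82 = 8
  98 - 90 = 8


Delta encoded: [24, 8, 12, 25, 3, 7, 3, 8, 8]


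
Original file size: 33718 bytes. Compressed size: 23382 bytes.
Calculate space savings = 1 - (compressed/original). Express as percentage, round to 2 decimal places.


ratio = compressed/original = 23382/33718 = 0.693458
savings = 1 - ratio = 1 - 0.693458 = 0.306542
as a percentage: 0.306542 * 100 = 30.65%

Space savings = 1 - 23382/33718 = 30.65%


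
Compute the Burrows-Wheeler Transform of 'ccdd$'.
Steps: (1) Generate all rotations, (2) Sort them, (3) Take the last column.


Rotations (sorted):
  0: $ccdd -> last char: d
  1: ccdd$ -> last char: $
  2: cdd$c -> last char: c
  3: d$ccd -> last char: d
  4: dd$cc -> last char: c


BWT = d$cdc


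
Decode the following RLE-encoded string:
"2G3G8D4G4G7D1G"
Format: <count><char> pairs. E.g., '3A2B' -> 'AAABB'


Expanding each <count><char> pair:
  2G -> 'GG'
  3G -> 'GGG'
  8D -> 'DDDDDDDD'
  4G -> 'GGGG'
  4G -> 'GGGG'
  7D -> 'DDDDDDD'
  1G -> 'G'

Decoded = GGGGGDDDDDDDDGGGGGGGGDDDDDDDG


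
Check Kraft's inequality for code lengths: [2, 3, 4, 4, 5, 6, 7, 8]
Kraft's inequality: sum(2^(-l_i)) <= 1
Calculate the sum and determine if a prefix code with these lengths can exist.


Sum = 2^(-2) + 2^(-3) + 2^(-4) + 2^(-4) + 2^(-5) + 2^(-6) + 2^(-7) + 2^(-8)
    = 0.25 + 0.125 + 0.0625 + 0.0625 + 0.03125 + 0.015625 + 0.0078125 + 0.00390625
    = 143/256 = 0.55859375
Since 0.55859375 <= 1, Kraft's inequality IS satisfied.
A prefix code with these lengths CAN exist.

Kraft sum = 0.55859375. Satisfied.


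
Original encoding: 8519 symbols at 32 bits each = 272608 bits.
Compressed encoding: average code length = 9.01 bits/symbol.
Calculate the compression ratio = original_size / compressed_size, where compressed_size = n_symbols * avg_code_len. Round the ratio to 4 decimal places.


original_size = n_symbols * orig_bits = 8519 * 32 = 272608 bits
compressed_size = n_symbols * avg_code_len = 8519 * 9.01 = 76756.19 bits
ratio = original_size / compressed_size = 272608 / 76756.19 = 3.5516

Compression ratio = 3.5516


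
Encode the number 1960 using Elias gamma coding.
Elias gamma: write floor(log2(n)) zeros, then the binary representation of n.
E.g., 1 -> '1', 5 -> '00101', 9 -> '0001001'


num_bits = floor(log2(1960)) + 1 = 11
leading_zeros = num_bits - 1 = 10
binary(1960) = 11110101000

Elias gamma(1960) = '0000000000' + '11110101000' = 000000000011110101000 (21 bits)


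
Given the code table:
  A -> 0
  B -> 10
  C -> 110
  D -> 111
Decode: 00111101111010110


Decoding:
0 -> A
0 -> A
111 -> D
10 -> B
111 -> D
10 -> B
10 -> B
110 -> C


Result: AADBDBBC


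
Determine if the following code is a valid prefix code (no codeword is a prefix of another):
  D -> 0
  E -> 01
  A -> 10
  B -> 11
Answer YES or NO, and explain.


Checking each pair (does one codeword prefix another?):
  D='0' vs E='01': prefix -- VIOLATION

NO -- this is NOT a valid prefix code. D (0) is a prefix of E (01).


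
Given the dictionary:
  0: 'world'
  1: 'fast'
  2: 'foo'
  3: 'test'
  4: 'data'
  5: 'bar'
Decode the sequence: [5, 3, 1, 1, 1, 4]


Look up each index in the dictionary:
  5 -> 'bar'
  3 -> 'test'
  1 -> 'fast'
  1 -> 'fast'
  1 -> 'fast'
  4 -> 'data'

Decoded: "bar test fast fast fast data"


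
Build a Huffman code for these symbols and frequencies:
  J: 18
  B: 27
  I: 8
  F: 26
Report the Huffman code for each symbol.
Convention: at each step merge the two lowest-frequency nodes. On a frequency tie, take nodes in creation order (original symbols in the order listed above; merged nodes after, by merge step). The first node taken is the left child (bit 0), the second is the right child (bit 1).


Huffman tree construction:
Step 1: Merge I(8) + J(18) = 26
Step 2: Merge F(26) + (I+J)(26) = 52
Step 3: Merge B(27) + (F+(I+J))(52) = 79
Read each symbol's code off the tree from the root (left child = 0, right child = 1).

Codes:
  J: 111 (length 3)
  B: 0 (length 1)
  I: 110 (length 3)
  F: 10 (length 2)
Average code length: 157/79 = 1.9873 bits/symbol


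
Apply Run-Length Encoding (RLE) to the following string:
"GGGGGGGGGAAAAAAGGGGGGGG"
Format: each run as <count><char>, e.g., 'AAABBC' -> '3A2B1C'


Scanning runs left to right:
  i=0: run of 'G' x 9 -> '9G'
  i=9: run of 'A' x 6 -> '6A'
  i=15: run of 'G' x 8 -> '8G'

RLE = 9G6A8G


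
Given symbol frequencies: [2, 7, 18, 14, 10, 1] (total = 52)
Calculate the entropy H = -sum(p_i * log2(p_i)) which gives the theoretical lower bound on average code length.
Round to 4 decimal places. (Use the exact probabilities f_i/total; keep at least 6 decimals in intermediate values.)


Per-symbol terms -p_i * log2(p_i) with p_i = f_i/52:
  p = 2/52 = 0.038462: log2(p) = -4.700440, -p*log2(p) = 0.180786
  p = 7/52 = 0.134615: log2(p) = -2.893085, -p*log2(p) = 0.389454
  p = 18/52 = 0.346154: log2(p) = -1.530515, -p*log2(p) = 0.529794
  p = 14/52 = 0.269231: log2(p) = -1.893085, -p*log2(p) = 0.509677
  p = 10/52 = 0.192308: log2(p) = -2.378512, -p*log2(p) = 0.457406
  p = 1/52 = 0.019231: log2(p) = -5.700440, -p*log2(p) = 0.109624
H = 0.180786 + 0.389454 + 0.529794 + 0.509677 + 0.457406 + 0.109624 = 2.176741

H = 2.1767 bits/symbol


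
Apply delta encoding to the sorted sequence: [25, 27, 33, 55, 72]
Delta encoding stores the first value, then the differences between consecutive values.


First value: 25
Deltas:
  27 - 25 = 2
  33 - 27 = 6
  55 - 33 = 22
  72 - 55 = 17


Delta encoded: [25, 2, 6, 22, 17]


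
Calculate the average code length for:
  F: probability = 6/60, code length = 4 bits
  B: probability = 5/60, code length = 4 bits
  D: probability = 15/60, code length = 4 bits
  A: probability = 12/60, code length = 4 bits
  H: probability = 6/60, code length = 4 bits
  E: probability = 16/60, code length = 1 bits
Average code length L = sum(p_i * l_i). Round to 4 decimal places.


Weighted contributions p_i * l_i:
  F: (6/60) * 4 = 24/60
  B: (5/60) * 4 = 20/60
  D: (15/60) * 4 = 60/60
  A: (12/60) * 4 = 48/60
  H: (6/60) * 4 = 24/60
  E: (16/60) * 1 = 16/60
Sum = (24 + 20 + 60 + 48 + 24 + 16)/60 = 192/60

L = 192/60 = 3.2000 bits/symbol


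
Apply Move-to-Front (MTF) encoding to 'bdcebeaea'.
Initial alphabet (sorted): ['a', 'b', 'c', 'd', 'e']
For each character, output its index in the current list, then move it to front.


MTF encoding:
'b': index 1 in ['a', 'b', 'c', 'd', 'e'] -> ['b', 'a', 'c', 'd', 'e']
'd': index 3 in ['b', 'a', 'c', 'd', 'e'] -> ['d', 'b', 'a', 'c', 'e']
'c': index 3 in ['d', 'b', 'a', 'c', 'e'] -> ['c', 'd', 'b', 'a', 'e']
'e': index 4 in ['c', 'd', 'b', 'a', 'e'] -> ['e', 'c', 'd', 'b', 'a']
'b': index 3 in ['e', 'c', 'd', 'b', 'a'] -> ['b', 'e', 'c', 'd', 'a']
'e': index 1 in ['b', 'e', 'c', 'd', 'a'] -> ['e', 'b', 'c', 'd', 'a']
'a': index 4 in ['e', 'b', 'c', 'd', 'a'] -> ['a', 'e', 'b', 'c', 'd']
'e': index 1 in ['a', 'e', 'b', 'c', 'd'] -> ['e', 'a', 'b', 'c', 'd']
'a': index 1 in ['e', 'a', 'b', 'c', 'd'] -> ['a', 'e', 'b', 'c', 'd']


Output: [1, 3, 3, 4, 3, 1, 4, 1, 1]


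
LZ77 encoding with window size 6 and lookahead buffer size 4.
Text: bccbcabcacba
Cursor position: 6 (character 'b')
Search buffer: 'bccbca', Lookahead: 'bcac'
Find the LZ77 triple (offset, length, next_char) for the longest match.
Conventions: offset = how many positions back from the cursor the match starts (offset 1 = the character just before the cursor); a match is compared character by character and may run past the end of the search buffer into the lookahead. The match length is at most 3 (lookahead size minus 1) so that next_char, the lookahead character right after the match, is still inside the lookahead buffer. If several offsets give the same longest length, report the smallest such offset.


Try each offset into the search buffer:
  offset=1 (pos 5, char 'a'): match length 0
  offset=2 (pos 4, char 'c'): match length 0
  offset=3 (pos 3, char 'b'): match length 3
  offset=4 (pos 2, char 'c'): match length 0
  offset=5 (pos 1, char 'c'): match length 0
  offset=6 (pos 0, char 'b'): match length 2
Longest match has length 3 at offset 3.
next_char = character at position 6 + 3 = 9 -> 'c'

Best match: offset=3, length=3 (matching 'bca' starting at position 3)
LZ77 triple: (3, 3, 'c')


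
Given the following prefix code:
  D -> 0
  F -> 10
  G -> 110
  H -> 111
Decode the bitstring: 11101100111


Decoding step by step:
Bits 111 -> H
Bits 0 -> D
Bits 110 -> G
Bits 0 -> D
Bits 111 -> H


Decoded message: HDGDH


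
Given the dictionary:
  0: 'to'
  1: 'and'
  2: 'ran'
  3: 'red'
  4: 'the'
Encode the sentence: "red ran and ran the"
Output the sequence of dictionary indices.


Look up each word in the dictionary:
  'red' -> 3
  'ran' -> 2
  'and' -> 1
  'ran' -> 2
  'the' -> 4

Encoded: [3, 2, 1, 2, 4]


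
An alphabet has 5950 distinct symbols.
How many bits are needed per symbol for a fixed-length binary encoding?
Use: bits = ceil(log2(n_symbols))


log2(5950) = 12.5387
Bracket: 2^12 = 4096 < 5950 <= 2^13 = 8192
So ceil(log2(5950)) = 13

bits = ceil(log2(5950)) = ceil(12.5387) = 13 bits


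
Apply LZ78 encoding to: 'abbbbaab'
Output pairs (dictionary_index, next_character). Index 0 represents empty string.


LZ78 encoding steps:
Dictionary: {0: ''}
Step 1: w='' (idx 0), next='a' -> output (0, 'a'), add 'a' as idx 1
Step 2: w='' (idx 0), next='b' -> output (0, 'b'), add 'b' as idx 2
Step 3: w='b' (idx 2), next='b' -> output (2, 'b'), add 'bb' as idx 3
Step 4: w='b' (idx 2), next='a' -> output (2, 'a'), add 'ba' as idx 4
Step 5: w='a' (idx 1), next='b' -> output (1, 'b'), add 'ab' as idx 5


Encoded: [(0, 'a'), (0, 'b'), (2, 'b'), (2, 'a'), (1, 'b')]


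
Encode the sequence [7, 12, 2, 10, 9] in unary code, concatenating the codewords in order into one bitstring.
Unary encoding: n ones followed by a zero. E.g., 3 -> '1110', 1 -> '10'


Encode each number as n ones followed by a terminating 0:
  7 -> 11111110 (8 bits)
  12 -> 1111111111110 (13 bits)
  2 -> 110 (3 bits)
  10 -> 11111111110 (11 bits)
  9 -> 1111111110 (10 bits)
Total length = 8 + 13 + 3 + 11 + 10 = 45 bits.

Unary([7, 12, 2, 10, 9]) = 111111101111111111110110111111111101111111110 (45 bits)


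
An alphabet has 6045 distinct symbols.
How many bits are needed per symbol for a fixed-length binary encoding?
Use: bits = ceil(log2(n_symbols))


log2(6045) = 12.5615
Bracket: 2^12 = 4096 < 6045 <= 2^13 = 8192
So ceil(log2(6045)) = 13

bits = ceil(log2(6045)) = ceil(12.5615) = 13 bits


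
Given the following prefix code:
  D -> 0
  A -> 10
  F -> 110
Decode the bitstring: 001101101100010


Decoding step by step:
Bits 0 -> D
Bits 0 -> D
Bits 110 -> F
Bits 110 -> F
Bits 110 -> F
Bits 0 -> D
Bits 0 -> D
Bits 10 -> A


Decoded message: DDFFFDDA


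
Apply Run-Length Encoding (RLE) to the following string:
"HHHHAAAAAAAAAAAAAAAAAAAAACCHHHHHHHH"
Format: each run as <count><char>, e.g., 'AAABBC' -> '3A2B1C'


Scanning runs left to right:
  i=0: run of 'H' x 4 -> '4H'
  i=4: run of 'A' x 21 -> '21A'
  i=25: run of 'C' x 2 -> '2C'
  i=27: run of 'H' x 8 -> '8H'

RLE = 4H21A2C8H


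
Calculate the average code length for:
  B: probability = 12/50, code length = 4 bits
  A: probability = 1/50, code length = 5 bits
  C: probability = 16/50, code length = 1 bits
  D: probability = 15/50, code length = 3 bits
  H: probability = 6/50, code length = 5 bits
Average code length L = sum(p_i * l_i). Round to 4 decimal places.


Weighted contributions p_i * l_i:
  B: (12/50) * 4 = 48/50
  A: (1/50) * 5 = 5/50
  C: (16/50) * 1 = 16/50
  D: (15/50) * 3 = 45/50
  H: (6/50) * 5 = 30/50
Sum = (48 + 5 + 16 + 45 + 30)/50 = 144/50

L = 144/50 = 2.8800 bits/symbol


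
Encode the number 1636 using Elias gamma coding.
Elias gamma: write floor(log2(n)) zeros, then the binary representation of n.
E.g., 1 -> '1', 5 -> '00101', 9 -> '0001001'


num_bits = floor(log2(1636)) + 1 = 11
leading_zeros = num_bits - 1 = 10
binary(1636) = 11001100100

Elias gamma(1636) = '0000000000' + '11001100100' = 000000000011001100100 (21 bits)


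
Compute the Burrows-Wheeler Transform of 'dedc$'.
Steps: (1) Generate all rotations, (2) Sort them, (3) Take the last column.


Rotations (sorted):
  0: $dedc -> last char: c
  1: c$ded -> last char: d
  2: dc$de -> last char: e
  3: dedc$ -> last char: $
  4: edc$d -> last char: d


BWT = cde$d


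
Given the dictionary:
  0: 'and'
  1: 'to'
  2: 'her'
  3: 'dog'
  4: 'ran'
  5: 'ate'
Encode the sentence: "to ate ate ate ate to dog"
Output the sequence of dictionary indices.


Look up each word in the dictionary:
  'to' -> 1
  'ate' -> 5
  'ate' -> 5
  'ate' -> 5
  'ate' -> 5
  'to' -> 1
  'dog' -> 3

Encoded: [1, 5, 5, 5, 5, 1, 3]


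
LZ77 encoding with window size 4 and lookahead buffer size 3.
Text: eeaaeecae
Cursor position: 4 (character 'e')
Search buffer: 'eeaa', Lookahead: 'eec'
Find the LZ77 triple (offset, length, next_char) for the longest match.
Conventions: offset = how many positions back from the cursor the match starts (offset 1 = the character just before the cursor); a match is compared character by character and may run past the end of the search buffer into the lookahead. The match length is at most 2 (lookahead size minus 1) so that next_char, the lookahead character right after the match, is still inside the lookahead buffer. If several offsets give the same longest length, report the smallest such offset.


Try each offset into the search buffer:
  offset=1 (pos 3, char 'a'): match length 0
  offset=2 (pos 2, char 'a'): match length 0
  offset=3 (pos 1, char 'e'): match length 1
  offset=4 (pos 0, char 'e'): match length 2
Longest match has length 2 at offset 4.
next_char = character at position 4 + 2 = 6 -> 'c'

Best match: offset=4, length=2 (matching 'ee' starting at position 0)
LZ77 triple: (4, 2, 'c')


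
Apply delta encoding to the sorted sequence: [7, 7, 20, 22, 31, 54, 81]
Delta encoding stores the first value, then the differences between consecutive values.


First value: 7
Deltas:
  7 - 7 = 0
  20 - 7 = 13
  22 - 20 = 2
  31 - 22 = 9
  54 - 31 = 23
  81 - 54 = 27


Delta encoded: [7, 0, 13, 2, 9, 23, 27]


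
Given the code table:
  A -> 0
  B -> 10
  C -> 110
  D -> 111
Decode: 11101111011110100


Decoding:
111 -> D
0 -> A
111 -> D
10 -> B
111 -> D
10 -> B
10 -> B
0 -> A


Result: DADBDBBA


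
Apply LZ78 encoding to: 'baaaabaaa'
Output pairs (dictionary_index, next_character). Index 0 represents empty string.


LZ78 encoding steps:
Dictionary: {0: ''}
Step 1: w='' (idx 0), next='b' -> output (0, 'b'), add 'b' as idx 1
Step 2: w='' (idx 0), next='a' -> output (0, 'a'), add 'a' as idx 2
Step 3: w='a' (idx 2), next='a' -> output (2, 'a'), add 'aa' as idx 3
Step 4: w='a' (idx 2), next='b' -> output (2, 'b'), add 'ab' as idx 4
Step 5: w='aa' (idx 3), next='a' -> output (3, 'a'), add 'aaa' as idx 5


Encoded: [(0, 'b'), (0, 'a'), (2, 'a'), (2, 'b'), (3, 'a')]


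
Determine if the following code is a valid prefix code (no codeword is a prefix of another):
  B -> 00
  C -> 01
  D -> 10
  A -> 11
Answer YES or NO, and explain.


Checking each pair (does one codeword prefix another?):
  B='00' vs C='01': no prefix
  B='00' vs D='10': no prefix
  B='00' vs A='11': no prefix
  C='01' vs B='00': no prefix
  C='01' vs D='10': no prefix
  C='01' vs A='11': no prefix
  D='10' vs B='00': no prefix
  D='10' vs C='01': no prefix
  D='10' vs A='11': no prefix
  A='11' vs B='00': no prefix
  A='11' vs C='01': no prefix
  A='11' vs D='10': no prefix
No violation found over all pairs.

YES -- this is a valid prefix code. No codeword is a prefix of any other codeword.


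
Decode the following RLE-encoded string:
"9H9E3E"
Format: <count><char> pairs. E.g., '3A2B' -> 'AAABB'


Expanding each <count><char> pair:
  9H -> 'HHHHHHHHH'
  9E -> 'EEEEEEEEE'
  3E -> 'EEE'

Decoded = HHHHHHHHHEEEEEEEEEEEE


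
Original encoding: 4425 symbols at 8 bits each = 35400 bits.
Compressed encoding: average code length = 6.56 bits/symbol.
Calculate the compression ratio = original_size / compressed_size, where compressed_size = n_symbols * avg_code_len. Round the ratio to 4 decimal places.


original_size = n_symbols * orig_bits = 4425 * 8 = 35400 bits
compressed_size = n_symbols * avg_code_len = 4425 * 6.56 = 29028.0 bits
ratio = original_size / compressed_size = 35400 / 29028.0 = 1.2195

Compression ratio = 1.2195


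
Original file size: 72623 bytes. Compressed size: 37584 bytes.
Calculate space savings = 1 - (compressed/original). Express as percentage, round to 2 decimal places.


ratio = compressed/original = 37584/72623 = 0.517522
savings = 1 - ratio = 1 - 0.517522 = 0.482478
as a percentage: 0.482478 * 100 = 48.25%

Space savings = 1 - 37584/72623 = 48.25%


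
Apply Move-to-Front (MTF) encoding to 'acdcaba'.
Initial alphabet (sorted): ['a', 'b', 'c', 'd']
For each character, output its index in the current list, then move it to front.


MTF encoding:
'a': index 0 in ['a', 'b', 'c', 'd'] -> ['a', 'b', 'c', 'd']
'c': index 2 in ['a', 'b', 'c', 'd'] -> ['c', 'a', 'b', 'd']
'd': index 3 in ['c', 'a', 'b', 'd'] -> ['d', 'c', 'a', 'b']
'c': index 1 in ['d', 'c', 'a', 'b'] -> ['c', 'd', 'a', 'b']
'a': index 2 in ['c', 'd', 'a', 'b'] -> ['a', 'c', 'd', 'b']
'b': index 3 in ['a', 'c', 'd', 'b'] -> ['b', 'a', 'c', 'd']
'a': index 1 in ['b', 'a', 'c', 'd'] -> ['a', 'b', 'c', 'd']


Output: [0, 2, 3, 1, 2, 3, 1]


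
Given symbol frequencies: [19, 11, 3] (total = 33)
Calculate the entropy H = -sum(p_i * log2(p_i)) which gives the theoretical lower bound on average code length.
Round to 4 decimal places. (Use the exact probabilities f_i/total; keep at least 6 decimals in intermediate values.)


Per-symbol terms -p_i * log2(p_i) with p_i = f_i/33:
  p = 19/33 = 0.575758: log2(p) = -0.796467, -p*log2(p) = 0.458572
  p = 11/33 = 0.333333: log2(p) = -1.584963, -p*log2(p) = 0.528321
  p = 3/33 = 0.090909: log2(p) = -3.459432, -p*log2(p) = 0.314494
H = 0.458572 + 0.528321 + 0.314494 = 1.301387

H = 1.3014 bits/symbol


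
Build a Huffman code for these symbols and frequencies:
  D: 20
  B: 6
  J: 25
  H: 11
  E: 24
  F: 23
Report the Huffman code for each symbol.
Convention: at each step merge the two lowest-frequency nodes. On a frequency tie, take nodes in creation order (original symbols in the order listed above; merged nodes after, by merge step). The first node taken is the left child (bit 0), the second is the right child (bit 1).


Huffman tree construction:
Step 1: Merge B(6) + H(11) = 17
Step 2: Merge (B+H)(17) + D(20) = 37
Step 3: Merge F(23) + E(24) = 47
Step 4: Merge J(25) + ((B+H)+D)(37) = 62
Step 5: Merge (F+E)(47) + (J+((B+H)+D))(62) = 109
Read each symbol's code off the tree from the root (left child = 0, right child = 1).

Codes:
  D: 111 (length 3)
  B: 1100 (length 4)
  J: 10 (length 2)
  H: 1101 (length 4)
  E: 01 (length 2)
  F: 00 (length 2)
Average code length: 272/109 = 2.4954 bits/symbol


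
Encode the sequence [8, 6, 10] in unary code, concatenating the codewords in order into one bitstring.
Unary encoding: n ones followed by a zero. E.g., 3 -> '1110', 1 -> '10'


Encode each number as n ones followed by a terminating 0:
  8 -> 111111110 (9 bits)
  6 -> 1111110 (7 bits)
  10 -> 11111111110 (11 bits)
Total length = 9 + 7 + 11 = 27 bits.

Unary([8, 6, 10]) = 111111110111111011111111110 (27 bits)


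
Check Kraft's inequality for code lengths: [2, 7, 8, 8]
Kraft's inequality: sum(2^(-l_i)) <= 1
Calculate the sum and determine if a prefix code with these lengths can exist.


Sum = 2^(-2) + 2^(-7) + 2^(-8) + 2^(-8)
    = 0.25 + 0.0078125 + 0.00390625 + 0.00390625
    = 68/256 = 0.265625
Since 0.265625 <= 1, Kraft's inequality IS satisfied.
A prefix code with these lengths CAN exist.

Kraft sum = 0.265625. Satisfied.


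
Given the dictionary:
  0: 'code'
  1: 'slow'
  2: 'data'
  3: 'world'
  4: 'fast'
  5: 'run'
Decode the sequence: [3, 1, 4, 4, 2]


Look up each index in the dictionary:
  3 -> 'world'
  1 -> 'slow'
  4 -> 'fast'
  4 -> 'fast'
  2 -> 'data'

Decoded: "world slow fast fast data"


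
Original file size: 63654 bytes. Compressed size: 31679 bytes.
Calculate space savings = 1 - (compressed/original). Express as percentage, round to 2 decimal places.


ratio = compressed/original = 31679/63654 = 0.497675
savings = 1 - ratio = 1 - 0.497675 = 0.502325
as a percentage: 0.502325 * 100 = 50.23%

Space savings = 1 - 31679/63654 = 50.23%


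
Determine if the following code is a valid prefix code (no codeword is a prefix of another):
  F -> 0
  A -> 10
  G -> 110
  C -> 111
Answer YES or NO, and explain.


Checking each pair (does one codeword prefix another?):
  F='0' vs A='10': no prefix
  F='0' vs G='110': no prefix
  F='0' vs C='111': no prefix
  A='10' vs F='0': no prefix
  A='10' vs G='110': no prefix
  A='10' vs C='111': no prefix
  G='110' vs F='0': no prefix
  G='110' vs A='10': no prefix
  G='110' vs C='111': no prefix
  C='111' vs F='0': no prefix
  C='111' vs A='10': no prefix
  C='111' vs G='110': no prefix
No violation found over all pairs.

YES -- this is a valid prefix code. No codeword is a prefix of any other codeword.


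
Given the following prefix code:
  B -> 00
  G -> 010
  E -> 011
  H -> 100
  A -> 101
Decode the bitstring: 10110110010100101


Decoding step by step:
Bits 101 -> A
Bits 101 -> A
Bits 100 -> H
Bits 101 -> A
Bits 00 -> B
Bits 101 -> A


Decoded message: AAHABA


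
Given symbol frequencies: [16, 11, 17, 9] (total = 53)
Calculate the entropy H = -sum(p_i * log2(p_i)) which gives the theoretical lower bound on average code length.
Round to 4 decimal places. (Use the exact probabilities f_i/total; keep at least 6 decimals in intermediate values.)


Per-symbol terms -p_i * log2(p_i) with p_i = f_i/53:
  p = 16/53 = 0.301887: log2(p) = -1.727920, -p*log2(p) = 0.521636
  p = 11/53 = 0.207547: log2(p) = -2.268489, -p*log2(p) = 0.470818
  p = 17/53 = 0.320755: log2(p) = -1.640458, -p*log2(p) = 0.526185
  p = 9/53 = 0.169811: log2(p) = -2.557995, -p*log2(p) = 0.434377
H = 0.521636 + 0.470818 + 0.526185 + 0.434377 = 1.953016

H = 1.953 bits/symbol


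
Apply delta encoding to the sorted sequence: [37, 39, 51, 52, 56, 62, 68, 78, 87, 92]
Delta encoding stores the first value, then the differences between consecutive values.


First value: 37
Deltas:
  39 - 37 = 2
  51 - 39 = 12
  52 - 51 = 1
  56 - 52 = 4
  62 - 56 = 6
  68 - 62 = 6
  78 - 68 = 10
  87 - 78 = 9
  92 - 87 = 5


Delta encoded: [37, 2, 12, 1, 4, 6, 6, 10, 9, 5]


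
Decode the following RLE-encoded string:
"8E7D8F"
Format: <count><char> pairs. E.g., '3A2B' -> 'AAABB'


Expanding each <count><char> pair:
  8E -> 'EEEEEEEE'
  7D -> 'DDDDDDD'
  8F -> 'FFFFFFFF'

Decoded = EEEEEEEEDDDDDDDFFFFFFFF


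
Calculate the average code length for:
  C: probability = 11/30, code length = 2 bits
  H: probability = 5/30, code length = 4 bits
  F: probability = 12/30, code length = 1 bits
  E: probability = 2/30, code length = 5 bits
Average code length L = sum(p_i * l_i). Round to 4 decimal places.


Weighted contributions p_i * l_i:
  C: (11/30) * 2 = 22/30
  H: (5/30) * 4 = 20/30
  F: (12/30) * 1 = 12/30
  E: (2/30) * 5 = 10/30
Sum = (22 + 20 + 12 + 10)/30 = 64/30

L = 64/30 = 2.1333 bits/symbol


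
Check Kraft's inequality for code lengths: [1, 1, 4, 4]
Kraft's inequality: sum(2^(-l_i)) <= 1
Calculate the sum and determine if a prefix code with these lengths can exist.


Sum = 2^(-1) + 2^(-1) + 2^(-4) + 2^(-4)
    = 0.5 + 0.5 + 0.0625 + 0.0625
    = 18/16 = 1.125
Since 1.125 > 1, Kraft's inequality is NOT satisfied.
A prefix code with these lengths CANNOT exist.

Kraft sum = 1.125. Not satisfied.


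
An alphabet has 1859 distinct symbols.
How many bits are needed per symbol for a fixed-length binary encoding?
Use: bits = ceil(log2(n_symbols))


log2(1859) = 10.8603
Bracket: 2^10 = 1024 < 1859 <= 2^11 = 2048
So ceil(log2(1859)) = 11

bits = ceil(log2(1859)) = ceil(10.8603) = 11 bits


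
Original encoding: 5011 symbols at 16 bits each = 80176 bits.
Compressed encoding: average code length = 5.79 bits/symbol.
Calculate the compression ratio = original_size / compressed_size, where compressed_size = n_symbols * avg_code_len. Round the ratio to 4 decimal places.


original_size = n_symbols * orig_bits = 5011 * 16 = 80176 bits
compressed_size = n_symbols * avg_code_len = 5011 * 5.79 = 29013.69 bits
ratio = original_size / compressed_size = 80176 / 29013.69 = 2.7634

Compression ratio = 2.7634


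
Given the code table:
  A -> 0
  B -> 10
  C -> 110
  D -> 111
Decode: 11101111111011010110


Decoding:
111 -> D
0 -> A
111 -> D
111 -> D
10 -> B
110 -> C
10 -> B
110 -> C


Result: DADDBCBC


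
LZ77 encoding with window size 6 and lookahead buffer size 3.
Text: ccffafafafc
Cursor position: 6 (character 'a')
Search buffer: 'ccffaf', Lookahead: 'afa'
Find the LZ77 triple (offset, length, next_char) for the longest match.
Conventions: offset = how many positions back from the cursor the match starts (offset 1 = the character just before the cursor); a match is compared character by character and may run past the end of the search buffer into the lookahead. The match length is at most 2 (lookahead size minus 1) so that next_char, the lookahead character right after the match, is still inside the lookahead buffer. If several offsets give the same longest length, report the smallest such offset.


Try each offset into the search buffer:
  offset=1 (pos 5, char 'f'): match length 0
  offset=2 (pos 4, char 'a'): match length 2
  offset=3 (pos 3, char 'f'): match length 0
  offset=4 (pos 2, char 'f'): match length 0
  offset=5 (pos 1, char 'c'): match length 0
  offset=6 (pos 0, char 'c'): match length 0
Longest match has length 2 at offset 2.
next_char = character at position 6 + 2 = 8 -> 'a'

Best match: offset=2, length=2 (matching 'af' starting at position 4)
LZ77 triple: (2, 2, 'a')


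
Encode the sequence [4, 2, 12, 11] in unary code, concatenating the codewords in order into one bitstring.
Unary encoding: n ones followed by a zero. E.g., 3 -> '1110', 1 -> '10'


Encode each number as n ones followed by a terminating 0:
  4 -> 11110 (5 bits)
  2 -> 110 (3 bits)
  12 -> 1111111111110 (13 bits)
  11 -> 111111111110 (12 bits)
Total length = 5 + 3 + 13 + 12 = 33 bits.

Unary([4, 2, 12, 11]) = 111101101111111111110111111111110 (33 bits)


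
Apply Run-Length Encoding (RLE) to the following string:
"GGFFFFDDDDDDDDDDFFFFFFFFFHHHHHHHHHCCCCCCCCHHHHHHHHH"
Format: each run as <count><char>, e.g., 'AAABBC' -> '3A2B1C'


Scanning runs left to right:
  i=0: run of 'G' x 2 -> '2G'
  i=2: run of 'F' x 4 -> '4F'
  i=6: run of 'D' x 10 -> '10D'
  i=16: run of 'F' x 9 -> '9F'
  i=25: run of 'H' x 9 -> '9H'
  i=34: run of 'C' x 8 -> '8C'
  i=42: run of 'H' x 9 -> '9H'

RLE = 2G4F10D9F9H8C9H


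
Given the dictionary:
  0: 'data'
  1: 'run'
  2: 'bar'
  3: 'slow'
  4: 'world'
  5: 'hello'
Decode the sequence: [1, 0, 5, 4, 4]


Look up each index in the dictionary:
  1 -> 'run'
  0 -> 'data'
  5 -> 'hello'
  4 -> 'world'
  4 -> 'world'

Decoded: "run data hello world world"


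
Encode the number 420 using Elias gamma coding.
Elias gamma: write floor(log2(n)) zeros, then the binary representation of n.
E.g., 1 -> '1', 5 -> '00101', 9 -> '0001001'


num_bits = floor(log2(420)) + 1 = 9
leading_zeros = num_bits - 1 = 8
binary(420) = 110100100

Elias gamma(420) = '00000000' + '110100100' = 00000000110100100 (17 bits)


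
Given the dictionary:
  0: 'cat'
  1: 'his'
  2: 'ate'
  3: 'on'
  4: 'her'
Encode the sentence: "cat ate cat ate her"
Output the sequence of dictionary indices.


Look up each word in the dictionary:
  'cat' -> 0
  'ate' -> 2
  'cat' -> 0
  'ate' -> 2
  'her' -> 4

Encoded: [0, 2, 0, 2, 4]


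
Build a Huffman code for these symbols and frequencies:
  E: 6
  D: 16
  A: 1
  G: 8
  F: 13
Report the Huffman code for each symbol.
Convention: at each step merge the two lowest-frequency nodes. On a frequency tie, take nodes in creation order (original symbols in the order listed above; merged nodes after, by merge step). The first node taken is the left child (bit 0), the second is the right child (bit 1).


Huffman tree construction:
Step 1: Merge A(1) + E(6) = 7
Step 2: Merge (A+E)(7) + G(8) = 15
Step 3: Merge F(13) + ((A+E)+G)(15) = 28
Step 4: Merge D(16) + (F+((A+E)+G))(28) = 44
Read each symbol's code off the tree from the root (left child = 0, right child = 1).

Codes:
  E: 1101 (length 4)
  D: 0 (length 1)
  A: 1100 (length 4)
  G: 111 (length 3)
  F: 10 (length 2)
Average code length: 94/44 = 2.1364 bits/symbol


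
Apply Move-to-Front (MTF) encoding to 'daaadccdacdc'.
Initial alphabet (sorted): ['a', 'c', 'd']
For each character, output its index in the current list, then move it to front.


MTF encoding:
'd': index 2 in ['a', 'c', 'd'] -> ['d', 'a', 'c']
'a': index 1 in ['d', 'a', 'c'] -> ['a', 'd', 'c']
'a': index 0 in ['a', 'd', 'c'] -> ['a', 'd', 'c']
'a': index 0 in ['a', 'd', 'c'] -> ['a', 'd', 'c']
'd': index 1 in ['a', 'd', 'c'] -> ['d', 'a', 'c']
'c': index 2 in ['d', 'a', 'c'] -> ['c', 'd', 'a']
'c': index 0 in ['c', 'd', 'a'] -> ['c', 'd', 'a']
'd': index 1 in ['c', 'd', 'a'] -> ['d', 'c', 'a']
'a': index 2 in ['d', 'c', 'a'] -> ['a', 'd', 'c']
'c': index 2 in ['a', 'd', 'c'] -> ['c', 'a', 'd']
'd': index 2 in ['c', 'a', 'd'] -> ['d', 'c', 'a']
'c': index 1 in ['d', 'c', 'a'] -> ['c', 'd', 'a']


Output: [2, 1, 0, 0, 1, 2, 0, 1, 2, 2, 2, 1]


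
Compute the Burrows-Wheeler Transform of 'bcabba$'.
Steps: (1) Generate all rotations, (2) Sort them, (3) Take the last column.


Rotations (sorted):
  0: $bcabba -> last char: a
  1: a$bcabb -> last char: b
  2: abba$bc -> last char: c
  3: ba$bcab -> last char: b
  4: bba$bca -> last char: a
  5: bcabba$ -> last char: $
  6: cabba$b -> last char: b


BWT = abcba$b
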